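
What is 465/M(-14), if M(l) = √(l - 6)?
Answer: -93*I*√5/2 ≈ -103.98*I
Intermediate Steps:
M(l) = √(-6 + l)
465/M(-14) = 465/(√(-6 - 14)) = 465/(√(-20)) = 465/((2*I*√5)) = 465*(-I*√5/10) = -93*I*√5/2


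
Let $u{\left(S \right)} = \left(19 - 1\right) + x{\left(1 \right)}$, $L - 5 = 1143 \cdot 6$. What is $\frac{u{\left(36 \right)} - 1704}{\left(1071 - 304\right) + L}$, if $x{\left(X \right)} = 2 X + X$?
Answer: $- \frac{1683}{7630} \approx -0.22058$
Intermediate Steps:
$L = 6863$ ($L = 5 + 1143 \cdot 6 = 5 + 6858 = 6863$)
$x{\left(X \right)} = 3 X$
$u{\left(S \right)} = 21$ ($u{\left(S \right)} = \left(19 - 1\right) + 3 \cdot 1 = 18 + 3 = 21$)
$\frac{u{\left(36 \right)} - 1704}{\left(1071 - 304\right) + L} = \frac{21 - 1704}{\left(1071 - 304\right) + 6863} = - \frac{1683}{767 + 6863} = - \frac{1683}{7630}$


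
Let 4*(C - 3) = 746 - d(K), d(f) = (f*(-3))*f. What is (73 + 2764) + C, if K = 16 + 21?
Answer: 16213/4 ≈ 4053.3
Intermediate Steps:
K = 37
d(f) = -3*f² (d(f) = (-3*f)*f = -3*f²)
C = 4865/4 (C = 3 + (746 - (-3)*37²)/4 = 3 + (746 - (-3)*1369)/4 = 3 + (746 - 1*(-4107))/4 = 3 + (746 + 4107)/4 = 3 + (¼)*4853 = 3 + 4853/4 = 4865/4 ≈ 1216.3)
(73 + 2764) + C = (73 + 2764) + 4865/4 = 2837 + 4865/4 = 16213/4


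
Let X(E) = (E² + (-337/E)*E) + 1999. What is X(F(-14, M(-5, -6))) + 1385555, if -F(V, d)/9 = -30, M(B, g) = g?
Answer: 1460117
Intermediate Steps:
F(V, d) = 270 (F(V, d) = -9*(-30) = 270)
X(E) = 1662 + E² (X(E) = (E² - 337) + 1999 = (-337 + E²) + 1999 = 1662 + E²)
X(F(-14, M(-5, -6))) + 1385555 = (1662 + 270²) + 1385555 = (1662 + 72900) + 1385555 = 74562 + 1385555 = 1460117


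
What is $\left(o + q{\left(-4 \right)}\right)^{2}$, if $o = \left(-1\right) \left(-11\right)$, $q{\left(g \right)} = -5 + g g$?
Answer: $484$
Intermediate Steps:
$q{\left(g \right)} = -5 + g^{2}$
$o = 11$
$\left(o + q{\left(-4 \right)}\right)^{2} = \left(11 - \left(5 - \left(-4\right)^{2}\right)\right)^{2} = \left(11 + \left(-5 + 16\right)\right)^{2} = \left(11 + 11\right)^{2} = 22^{2} = 484$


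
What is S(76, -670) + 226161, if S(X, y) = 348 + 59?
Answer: 226568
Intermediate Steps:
S(X, y) = 407
S(76, -670) + 226161 = 407 + 226161 = 226568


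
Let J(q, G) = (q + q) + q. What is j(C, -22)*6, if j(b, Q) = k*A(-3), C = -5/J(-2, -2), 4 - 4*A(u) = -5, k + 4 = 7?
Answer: 81/2 ≈ 40.500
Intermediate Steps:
k = 3 (k = -4 + 7 = 3)
J(q, G) = 3*q (J(q, G) = 2*q + q = 3*q)
A(u) = 9/4 (A(u) = 1 - 1/4*(-5) = 1 + 5/4 = 9/4)
C = 5/6 (C = -5/(3*(-2)) = -5/(-6) = -5*(-1/6) = 5/6 ≈ 0.83333)
j(b, Q) = 27/4 (j(b, Q) = 3*(9/4) = 27/4)
j(C, -22)*6 = (27/4)*6 = 81/2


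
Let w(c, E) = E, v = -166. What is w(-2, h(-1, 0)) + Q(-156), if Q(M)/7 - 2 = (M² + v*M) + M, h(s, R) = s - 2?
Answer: 350543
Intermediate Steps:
h(s, R) = -2 + s
Q(M) = 14 - 1155*M + 7*M² (Q(M) = 14 + 7*((M² - 166*M) + M) = 14 + 7*(M² - 165*M) = 14 + (-1155*M + 7*M²) = 14 - 1155*M + 7*M²)
w(-2, h(-1, 0)) + Q(-156) = (-2 - 1) + (14 - 1155*(-156) + 7*(-156)²) = -3 + (14 + 180180 + 7*24336) = -3 + (14 + 180180 + 170352) = -3 + 350546 = 350543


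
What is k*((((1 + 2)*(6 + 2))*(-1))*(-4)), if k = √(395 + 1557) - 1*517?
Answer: -49632 + 384*√122 ≈ -45391.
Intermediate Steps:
k = -517 + 4*√122 (k = √1952 - 517 = 4*√122 - 517 = -517 + 4*√122 ≈ -472.82)
k*((((1 + 2)*(6 + 2))*(-1))*(-4)) = (-517 + 4*√122)*((((1 + 2)*(6 + 2))*(-1))*(-4)) = (-517 + 4*√122)*(((3*8)*(-1))*(-4)) = (-517 + 4*√122)*((24*(-1))*(-4)) = (-517 + 4*√122)*(-24*(-4)) = (-517 + 4*√122)*96 = -49632 + 384*√122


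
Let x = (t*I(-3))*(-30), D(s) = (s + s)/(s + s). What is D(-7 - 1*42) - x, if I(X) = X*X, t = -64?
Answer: -17279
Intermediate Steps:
I(X) = X²
D(s) = 1 (D(s) = (2*s)/((2*s)) = (2*s)*(1/(2*s)) = 1)
x = 17280 (x = -64*(-3)²*(-30) = -64*9*(-30) = -576*(-30) = 17280)
D(-7 - 1*42) - x = 1 - 1*17280 = 1 - 17280 = -17279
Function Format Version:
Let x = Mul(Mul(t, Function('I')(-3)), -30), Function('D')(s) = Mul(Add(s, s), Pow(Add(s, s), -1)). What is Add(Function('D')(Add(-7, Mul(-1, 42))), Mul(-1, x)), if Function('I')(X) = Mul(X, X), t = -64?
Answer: -17279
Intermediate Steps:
Function('I')(X) = Pow(X, 2)
Function('D')(s) = 1 (Function('D')(s) = Mul(Mul(2, s), Pow(Mul(2, s), -1)) = Mul(Mul(2, s), Mul(Rational(1, 2), Pow(s, -1))) = 1)
x = 17280 (x = Mul(Mul(-64, Pow(-3, 2)), -30) = Mul(Mul(-64, 9), -30) = Mul(-576, -30) = 17280)
Add(Function('D')(Add(-7, Mul(-1, 42))), Mul(-1, x)) = Add(1, Mul(-1, 17280)) = Add(1, -17280) = -17279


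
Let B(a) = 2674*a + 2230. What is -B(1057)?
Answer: -2828648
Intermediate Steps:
B(a) = 2230 + 2674*a
-B(1057) = -(2230 + 2674*1057) = -(2230 + 2826418) = -1*2828648 = -2828648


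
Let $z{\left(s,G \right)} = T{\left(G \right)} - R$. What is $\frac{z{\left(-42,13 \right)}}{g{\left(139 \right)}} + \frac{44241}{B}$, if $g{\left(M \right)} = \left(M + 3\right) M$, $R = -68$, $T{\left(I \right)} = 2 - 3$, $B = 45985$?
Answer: $\frac{876309853}{907651930} \approx 0.96547$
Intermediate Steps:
$T{\left(I \right)} = -1$ ($T{\left(I \right)} = 2 - 3 = -1$)
$z{\left(s,G \right)} = 67$ ($z{\left(s,G \right)} = -1 - -68 = -1 + 68 = 67$)
$g{\left(M \right)} = M \left(3 + M\right)$ ($g{\left(M \right)} = \left(3 + M\right) M = M \left(3 + M\right)$)
$\frac{z{\left(-42,13 \right)}}{g{\left(139 \right)}} + \frac{44241}{B} = \frac{67}{139 \left(3 + 139\right)} + \frac{44241}{45985} = \frac{67}{139 \cdot 142} + 44241 \cdot \frac{1}{45985} = \frac{67}{19738} + \frac{44241}{45985} = \frac{876309853}{907651930}$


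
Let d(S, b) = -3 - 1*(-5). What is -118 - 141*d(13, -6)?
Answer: -400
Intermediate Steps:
d(S, b) = 2 (d(S, b) = -3 + 5 = 2)
-118 - 141*d(13, -6) = -118 - 141*2 = -118 - 282 = -400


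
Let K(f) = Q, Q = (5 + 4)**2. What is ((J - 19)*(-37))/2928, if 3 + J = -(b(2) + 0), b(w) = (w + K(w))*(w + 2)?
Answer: 2183/488 ≈ 4.4734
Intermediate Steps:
Q = 81 (Q = 9**2 = 81)
K(f) = 81
b(w) = (2 + w)*(81 + w) (b(w) = (w + 81)*(w + 2) = (81 + w)*(2 + w) = (2 + w)*(81 + w))
J = -335 (J = -3 - ((162 + 2**2 + 83*2) + 0) = -3 - ((162 + 4 + 166) + 0) = -3 - (332 + 0) = -3 - 1*332 = -3 - 332 = -335)
((J - 19)*(-37))/2928 = ((-335 - 19)*(-37))/2928 = -354*(-37)*(1/2928) = 13098*(1/2928) = 2183/488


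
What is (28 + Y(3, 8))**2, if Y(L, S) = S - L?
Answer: 1089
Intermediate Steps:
(28 + Y(3, 8))**2 = (28 + (8 - 1*3))**2 = (28 + (8 - 3))**2 = (28 + 5)**2 = 33**2 = 1089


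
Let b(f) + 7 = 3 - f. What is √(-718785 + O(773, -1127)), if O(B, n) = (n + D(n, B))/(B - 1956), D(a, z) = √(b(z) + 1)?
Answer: √(-5952250696 - 14*I*√194)/91 ≈ 1.3887e-5 - 847.81*I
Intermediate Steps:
b(f) = -4 - f (b(f) = -7 + (3 - f) = -4 - f)
D(a, z) = √(-3 - z) (D(a, z) = √((-4 - z) + 1) = √(-3 - z))
O(B, n) = (n + √(-3 - B))/(-1956 + B) (O(B, n) = (n + √(-3 - B))/(B - 1956) = (n + √(-3 - B))/(-1956 + B))
√(-718785 + O(773, -1127)) = √(-718785 + (-1127 + √(-3 - 1*773))/(-1956 + 773)) = √(-718785 + (-1127 + √(-3 - 773))/(-1183)) = √(-718785 - (-1127 + √(-776))/1183) = √(-718785 - (-1127 + 2*I*√194)/1183) = √(-718785 + (161/169 - 2*I*√194/1183)) = √(-121474504/169 - 2*I*√194/1183)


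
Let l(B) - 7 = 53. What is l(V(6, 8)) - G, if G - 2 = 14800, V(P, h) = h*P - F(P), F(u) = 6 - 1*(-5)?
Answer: -14742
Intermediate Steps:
F(u) = 11 (F(u) = 6 + 5 = 11)
V(P, h) = -11 + P*h (V(P, h) = h*P - 1*11 = P*h - 11 = -11 + P*h)
l(B) = 60 (l(B) = 7 + 53 = 60)
G = 14802 (G = 2 + 14800 = 14802)
l(V(6, 8)) - G = 60 - 1*14802 = 60 - 14802 = -14742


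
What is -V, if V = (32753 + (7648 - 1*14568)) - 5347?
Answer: -20486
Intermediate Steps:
V = 20486 (V = (32753 + (7648 - 14568)) - 5347 = (32753 - 6920) - 5347 = 25833 - 5347 = 20486)
-V = -1*20486 = -20486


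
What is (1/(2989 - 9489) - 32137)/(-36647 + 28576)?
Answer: 208890501/52461500 ≈ 3.9818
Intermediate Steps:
(1/(2989 - 9489) - 32137)/(-36647 + 28576) = (1/(-6500) - 32137)/(-8071) = (-1/6500 - 32137)*(-1/8071) = -208890501/6500*(-1/8071) = 208890501/52461500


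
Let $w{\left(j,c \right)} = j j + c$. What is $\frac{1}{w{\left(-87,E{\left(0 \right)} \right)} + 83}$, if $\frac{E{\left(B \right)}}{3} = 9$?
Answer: $\frac{1}{7679} \approx 0.00013023$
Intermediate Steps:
$E{\left(B \right)} = 27$ ($E{\left(B \right)} = 3 \cdot 9 = 27$)
$w{\left(j,c \right)} = c + j^{2}$ ($w{\left(j,c \right)} = j^{2} + c = c + j^{2}$)
$\frac{1}{w{\left(-87,E{\left(0 \right)} \right)} + 83} = \frac{1}{\left(27 + \left(-87\right)^{2}\right) + 83} = \frac{1}{\left(27 + 7569\right) + 83} = \frac{1}{7596 + 83} = \frac{1}{7679}$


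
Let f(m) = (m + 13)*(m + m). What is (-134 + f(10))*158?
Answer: 51508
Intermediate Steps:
f(m) = 2*m*(13 + m) (f(m) = (13 + m)*(2*m) = 2*m*(13 + m))
(-134 + f(10))*158 = (-134 + 2*10*(13 + 10))*158 = (-134 + 2*10*23)*158 = (-134 + 460)*158 = 326*158 = 51508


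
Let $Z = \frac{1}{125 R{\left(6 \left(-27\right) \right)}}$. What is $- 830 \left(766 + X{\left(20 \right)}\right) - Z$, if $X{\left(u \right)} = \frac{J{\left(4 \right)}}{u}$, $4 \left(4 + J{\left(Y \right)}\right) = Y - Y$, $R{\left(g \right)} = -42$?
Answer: $- \frac{3336973499}{5250} \approx -6.3561 \cdot 10^{5}$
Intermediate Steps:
$J{\left(Y \right)} = -4$ ($J{\left(Y \right)} = -4 + \frac{Y - Y}{4} = -4 + \frac{1}{4} \cdot 0 = -4 + 0 = -4$)
$X{\left(u \right)} = - \frac{4}{u}$
$Z = - \frac{1}{5250}$ ($Z = \frac{1}{125 \left(-42\right)} = \frac{1}{-5250} = - \frac{1}{5250} \approx -0.00019048$)
$- 830 \left(766 + X{\left(20 \right)}\right) - Z = - 830 \left(766 - \frac{4}{20}\right) - - \frac{1}{5250} = - 830 \left(766 - \frac{1}{5}\right) + \frac{1}{5250} = \left(-830\right) \frac{3829}{5} + \frac{1}{5250} = -635614 + \frac{1}{5250} = - \frac{3336973499}{5250}$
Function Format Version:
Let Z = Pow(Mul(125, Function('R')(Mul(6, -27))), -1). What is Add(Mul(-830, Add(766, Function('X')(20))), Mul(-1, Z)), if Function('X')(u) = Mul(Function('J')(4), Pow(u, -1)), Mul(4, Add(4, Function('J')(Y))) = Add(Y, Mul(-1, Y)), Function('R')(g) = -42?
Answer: Rational(-3336973499, 5250) ≈ -6.3561e+5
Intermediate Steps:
Function('J')(Y) = -4 (Function('J')(Y) = Add(-4, Mul(Rational(1, 4), Add(Y, Mul(-1, Y)))) = Add(-4, Mul(Rational(1, 4), 0)) = Add(-4, 0) = -4)
Function('X')(u) = Mul(-4, Pow(u, -1))
Z = Rational(-1, 5250) (Z = Pow(Mul(125, -42), -1) = Pow(-5250, -1) = Rational(-1, 5250) ≈ -0.00019048)
Add(Mul(-830, Add(766, Function('X')(20))), Mul(-1, Z)) = Add(Mul(-830, Add(766, Mul(-4, Pow(20, -1)))), Mul(-1, Rational(-1, 5250))) = Add(Mul(-830, Add(766, Mul(-4, Rational(1, 20)))), Rational(1, 5250)) = Add(Mul(-830, Add(766, Rational(-1, 5))), Rational(1, 5250)) = Add(Mul(-830, Rational(3829, 5)), Rational(1, 5250)) = Add(-635614, Rational(1, 5250)) = Rational(-3336973499, 5250)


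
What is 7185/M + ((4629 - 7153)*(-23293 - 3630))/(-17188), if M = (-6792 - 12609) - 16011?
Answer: -200541518367/50721788 ≈ -3953.8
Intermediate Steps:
M = -35412 (M = -19401 - 16011 = -35412)
7185/M + ((4629 - 7153)*(-23293 - 3630))/(-17188) = 7185/(-35412) + ((4629 - 7153)*(-23293 - 3630))/(-17188) = 7185*(-1/35412) - 2524*(-26923)*(-1/17188) = -2395/11804 + 67953652*(-1/17188) = -2395/11804 - 16988413/4297 = -200541518367/50721788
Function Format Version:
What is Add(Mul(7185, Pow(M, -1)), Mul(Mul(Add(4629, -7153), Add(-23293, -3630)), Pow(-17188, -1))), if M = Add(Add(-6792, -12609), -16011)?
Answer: Rational(-200541518367, 50721788) ≈ -3953.8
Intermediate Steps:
M = -35412 (M = Add(-19401, -16011) = -35412)
Add(Mul(7185, Pow(M, -1)), Mul(Mul(Add(4629, -7153), Add(-23293, -3630)), Pow(-17188, -1))) = Add(Mul(7185, Pow(-35412, -1)), Mul(Mul(Add(4629, -7153), Add(-23293, -3630)), Pow(-17188, -1))) = Add(Mul(7185, Rational(-1, 35412)), Mul(Mul(-2524, -26923), Rational(-1, 17188))) = Add(Rational(-2395, 11804), Mul(67953652, Rational(-1, 17188))) = Add(Rational(-2395, 11804), Rational(-16988413, 4297)) = Rational(-200541518367, 50721788)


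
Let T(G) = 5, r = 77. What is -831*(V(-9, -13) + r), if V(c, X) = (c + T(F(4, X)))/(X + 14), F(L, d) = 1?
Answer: -60663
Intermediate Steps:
V(c, X) = (5 + c)/(14 + X) (V(c, X) = (c + 5)/(X + 14) = (5 + c)/(14 + X))
-831*(V(-9, -13) + r) = -831*((5 - 9)/(14 - 13) + 77) = -831*(-4/1 + 77) = -831*(1*(-4) + 77) = -831*(-4 + 77) = -831*73 = -60663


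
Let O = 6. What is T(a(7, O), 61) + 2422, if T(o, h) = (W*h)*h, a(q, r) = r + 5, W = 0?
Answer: 2422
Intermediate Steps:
a(q, r) = 5 + r
T(o, h) = 0 (T(o, h) = (0*h)*h = 0*h = 0)
T(a(7, O), 61) + 2422 = 0 + 2422 = 2422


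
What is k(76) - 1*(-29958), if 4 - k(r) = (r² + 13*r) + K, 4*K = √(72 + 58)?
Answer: 23198 - √130/4 ≈ 23195.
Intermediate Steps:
K = √130/4 (K = √(72 + 58)/4 = √130/4 ≈ 2.8504)
k(r) = 4 - r² - 13*r - √130/4 (k(r) = 4 - ((r² + 13*r) + √130/4) = 4 - (r² + 13*r + √130/4) = 4 + (-r² - 13*r - √130/4) = 4 - r² - 13*r - √130/4)
k(76) - 1*(-29958) = (4 - 1*76² - 13*76 - √130/4) - 1*(-29958) = (4 - 1*5776 - 988 - √130/4) + 29958 = (4 - 5776 - 988 - √130/4) + 29958 = (-6760 - √130/4) + 29958 = 23198 - √130/4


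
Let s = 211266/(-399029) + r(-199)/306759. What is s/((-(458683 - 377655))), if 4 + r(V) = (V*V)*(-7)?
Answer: 175422975013/9918292058527308 ≈ 1.7687e-5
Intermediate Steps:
r(V) = -4 - 7*V**2 (r(V) = -4 + (V*V)*(-7) = -4 + V**2*(-7) = -4 - 7*V**2)
s = -175422975013/122405737011 (s = 211266/(-399029) + (-4 - 7*(-199)**2)/306759 = 211266*(-1/399029) + (-4 - 7*39601)*(1/306759) = -211266/399029 + (-4 - 277207)*(1/306759) = -211266/399029 - 277211*1/306759 = -211266/399029 - 277211/306759 = -175422975013/122405737011 ≈ -1.4331)
s/((-(458683 - 377655))) = -175422975013*(-1/(458683 - 377655))/122405737011 = -175422975013/(122405737011*((-1*81028))) = -175422975013/122405737011/(-81028) = -175422975013/122405737011*(-1/81028) = 175422975013/9918292058527308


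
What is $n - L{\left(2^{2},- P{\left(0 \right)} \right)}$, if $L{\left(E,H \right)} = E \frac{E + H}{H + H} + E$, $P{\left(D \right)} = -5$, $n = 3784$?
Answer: $\frac{18882}{5} \approx 3776.4$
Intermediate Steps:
$L{\left(E,H \right)} = E + \frac{E \left(E + H\right)}{2 H}$ ($L{\left(E,H \right)} = E \frac{E + H}{2 H} + E = \frac{E \left(E + H\right)}{2 H} + E = E + \frac{E \left(E + H\right)}{2 H}$)
$n - L{\left(2^{2},- P{\left(0 \right)} \right)} = 3784 - \frac{2^{2} \left(2^{2} + 3 \left(\left(-1\right) \left(-5\right)\right)\right)}{2 \left(\left(-1\right) \left(-5\right)\right)} = 3784 - \frac{1}{2} \cdot 4 \cdot \frac{1}{5} \left(4 + 3 \cdot 5\right) = 3784 - \frac{1}{2} \cdot 4 \cdot \frac{1}{5} \left(4 + 15\right) = 3784 - \frac{1}{2} \cdot 4 \cdot \frac{1}{5} \cdot 19 = 3784 - \frac{38}{5} = \frac{18882}{5}$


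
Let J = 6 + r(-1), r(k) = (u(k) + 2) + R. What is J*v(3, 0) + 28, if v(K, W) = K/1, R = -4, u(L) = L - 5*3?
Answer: -8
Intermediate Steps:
u(L) = -15 + L (u(L) = L - 15 = -15 + L)
v(K, W) = K (v(K, W) = K*1 = K)
r(k) = -17 + k (r(k) = ((-15 + k) + 2) - 4 = (-13 + k) - 4 = -17 + k)
J = -12 (J = 6 + (-17 - 1) = 6 - 18 = -12)
J*v(3, 0) + 28 = -12*3 + 28 = -36 + 28 = -8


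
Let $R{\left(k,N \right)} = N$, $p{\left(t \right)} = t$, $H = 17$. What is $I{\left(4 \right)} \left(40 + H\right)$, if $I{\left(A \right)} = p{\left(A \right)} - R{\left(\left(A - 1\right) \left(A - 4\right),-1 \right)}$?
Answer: $285$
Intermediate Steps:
$I{\left(A \right)} = 1 + A$ ($I{\left(A \right)} = A - -1 = A + 1 = 1 + A$)
$I{\left(4 \right)} \left(40 + H\right) = \left(1 + 4\right) \left(40 + 17\right) = 5 \cdot 57 = 285$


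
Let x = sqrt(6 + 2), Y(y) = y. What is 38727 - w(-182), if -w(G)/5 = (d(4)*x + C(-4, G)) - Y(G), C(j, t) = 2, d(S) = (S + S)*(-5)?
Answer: 39647 - 400*sqrt(2) ≈ 39081.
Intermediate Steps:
d(S) = -10*S (d(S) = (2*S)*(-5) = -10*S)
x = 2*sqrt(2) (x = sqrt(8) = 2*sqrt(2) ≈ 2.8284)
w(G) = -10 + 5*G + 400*sqrt(2) (w(G) = -5*(((-10*4)*(2*sqrt(2)) + 2) - G) = -5*((-80*sqrt(2) + 2) - G) = -5*((2 - 80*sqrt(2)) - G) = -5*(2 - G - 80*sqrt(2)) = -10 + 5*G + 400*sqrt(2))
38727 - w(-182) = 38727 - (-10 + 5*(-182) + 400*sqrt(2)) = 38727 - (-10 - 910 + 400*sqrt(2)) = 38727 - (-920 + 400*sqrt(2)) = 38727 + (920 - 400*sqrt(2)) = 39647 - 400*sqrt(2)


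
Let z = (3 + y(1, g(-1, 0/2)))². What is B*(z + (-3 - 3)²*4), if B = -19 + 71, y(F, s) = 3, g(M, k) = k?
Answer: 9360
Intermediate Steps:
z = 36 (z = (3 + 3)² = 6² = 36)
B = 52
B*(z + (-3 - 3)²*4) = 52*(36 + (-3 - 3)²*4) = 52*(36 + (-6)²*4) = 52*(36 + 36*4) = 52*(36 + 144) = 52*180 = 9360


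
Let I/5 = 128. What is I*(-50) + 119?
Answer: -31881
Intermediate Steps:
I = 640 (I = 5*128 = 640)
I*(-50) + 119 = 640*(-50) + 119 = -32000 + 119 = -31881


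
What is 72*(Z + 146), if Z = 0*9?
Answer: 10512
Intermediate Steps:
Z = 0
72*(Z + 146) = 72*(0 + 146) = 72*146 = 10512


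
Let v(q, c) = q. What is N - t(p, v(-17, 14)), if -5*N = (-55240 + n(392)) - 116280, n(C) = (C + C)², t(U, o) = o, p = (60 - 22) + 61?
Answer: -443051/5 ≈ -88610.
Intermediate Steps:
p = 99 (p = 38 + 61 = 99)
n(C) = 4*C² (n(C) = (2*C)² = 4*C²)
N = -443136/5 (N = -((-55240 + 4*392²) - 116280)/5 = -((-55240 + 4*153664) - 116280)/5 = -((-55240 + 614656) - 116280)/5 = -(559416 - 116280)/5 = -⅕*443136 = -443136/5 ≈ -88627.)
N - t(p, v(-17, 14)) = -443136/5 - 1*(-17) = -443136/5 + 17 = -443051/5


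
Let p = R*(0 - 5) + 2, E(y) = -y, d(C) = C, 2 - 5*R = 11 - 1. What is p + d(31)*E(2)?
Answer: -52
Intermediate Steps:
R = -8/5 (R = 2/5 - (11 - 1)/5 = 2/5 - 1/5*10 = 2/5 - 2 = -8/5 ≈ -1.6000)
p = 10 (p = -8*(0 - 5)/5 + 2 = -8/5*(-5) + 2 = 8 + 2 = 10)
p + d(31)*E(2) = 10 + 31*(-1*2) = 10 + 31*(-2) = 10 - 62 = -52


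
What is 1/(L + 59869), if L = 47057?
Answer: 1/106926 ≈ 9.3523e-6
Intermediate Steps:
1/(L + 59869) = 1/(47057 + 59869) = 1/106926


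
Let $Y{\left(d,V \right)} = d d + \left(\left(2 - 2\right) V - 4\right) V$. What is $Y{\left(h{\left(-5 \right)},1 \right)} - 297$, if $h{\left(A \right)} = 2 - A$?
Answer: $-252$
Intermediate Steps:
$Y{\left(d,V \right)} = d^{2} - 4 V$ ($Y{\left(d,V \right)} = d^{2} + \left(0 V - 4\right) V = d^{2} + \left(0 - 4\right) V = d^{2} - 4 V$)
$Y{\left(h{\left(-5 \right)},1 \right)} - 297 = \left(\left(2 - -5\right)^{2} - 4\right) - 297 = \left(\left(2 + 5\right)^{2} - 4\right) - 297 = \left(7^{2} - 4\right) - 297 = \left(49 - 4\right) - 297 = 45 - 297 = -252$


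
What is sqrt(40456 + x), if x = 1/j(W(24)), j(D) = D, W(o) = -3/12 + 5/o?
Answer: 76*sqrt(7) ≈ 201.08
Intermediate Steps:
W(o) = -1/4 + 5/o (W(o) = -3*1/12 + 5/o = -1/4 + 5/o)
x = -24 (x = 1/((1/4)*(20 - 1*24)/24) = 1/((1/4)*(1/24)*(20 - 24)) = 1/((1/4)*(1/24)*(-4)) = 1/(-1/24) = -24)
sqrt(40456 + x) = sqrt(40456 - 24) = sqrt(40432) = 76*sqrt(7)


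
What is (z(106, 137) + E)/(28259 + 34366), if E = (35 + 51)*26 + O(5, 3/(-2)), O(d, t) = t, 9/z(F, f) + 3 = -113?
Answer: 259193/7264500 ≈ 0.035679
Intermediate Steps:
z(F, f) = -9/116 (z(F, f) = 9/(-3 - 113) = 9/(-116) = 9*(-1/116) = -9/116)
E = 4469/2 (E = (35 + 51)*26 + 3/(-2) = 86*26 + 3*(-½) = 2236 - 3/2 = 4469/2 ≈ 2234.5)
(z(106, 137) + E)/(28259 + 34366) = (-9/116 + 4469/2)/(28259 + 34366) = (259193/116)/62625 = (259193/116)*(1/62625) = 259193/7264500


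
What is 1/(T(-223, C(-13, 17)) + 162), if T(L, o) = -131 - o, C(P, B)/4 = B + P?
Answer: 1/15 ≈ 0.066667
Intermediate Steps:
C(P, B) = 4*B + 4*P (C(P, B) = 4*(B + P) = 4*B + 4*P)
1/(T(-223, C(-13, 17)) + 162) = 1/((-131 - (4*17 + 4*(-13))) + 162) = 1/((-131 - (68 - 52)) + 162) = 1/((-131 - 1*16) + 162) = 1/((-131 - 16) + 162) = 1/(-147 + 162) = 1/15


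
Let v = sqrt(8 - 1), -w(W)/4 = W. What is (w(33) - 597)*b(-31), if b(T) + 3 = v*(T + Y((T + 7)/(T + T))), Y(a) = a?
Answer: 2187 + 691821*sqrt(7)/31 ≈ 61232.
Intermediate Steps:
w(W) = -4*W
v = sqrt(7) ≈ 2.6458
b(T) = -3 + sqrt(7)*(T + (7 + T)/(2*T)) (b(T) = -3 + sqrt(7)*(T + (T + 7)/(T + T)) = -3 + sqrt(7)*(T + (7 + T)/((2*T))) = -3 + sqrt(7)*(T + (7 + T)*(1/(2*T))) = -3 + sqrt(7)*(T + (7 + T)/(2*T)))
(w(33) - 597)*b(-31) = (-4*33 - 597)*((-31*(-3 - 31*sqrt(7)) + sqrt(7)*(7 - 31)/2)/(-31)) = (-132 - 597)*(-((93 + 961*sqrt(7)) + (1/2)*sqrt(7)*(-24))/31) = -(-729)*((93 + 961*sqrt(7)) - 12*sqrt(7))/31 = -(-729)*(93 + 949*sqrt(7))/31 = -729*(-3 - 949*sqrt(7)/31) = 2187 + 691821*sqrt(7)/31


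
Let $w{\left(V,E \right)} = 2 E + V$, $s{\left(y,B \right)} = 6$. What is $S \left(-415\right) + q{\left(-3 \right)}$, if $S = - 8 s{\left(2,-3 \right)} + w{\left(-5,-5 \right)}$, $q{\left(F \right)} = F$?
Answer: $26142$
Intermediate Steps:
$w{\left(V,E \right)} = V + 2 E$
$S = -63$ ($S = \left(-8\right) 6 + \left(-5 + 2 \left(-5\right)\right) = -48 - 15 = -63$)
$S \left(-415\right) + q{\left(-3 \right)} = \left(-63\right) \left(-415\right) - 3 = 26145 - 3 = 26142$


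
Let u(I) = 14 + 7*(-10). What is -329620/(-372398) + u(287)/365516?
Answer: 15057566204/17014678421 ≈ 0.88498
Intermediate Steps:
u(I) = -56 (u(I) = 14 - 70 = -56)
-329620/(-372398) + u(287)/365516 = -329620/(-372398) - 56/365516 = -329620*(-1/372398) - 56*1/365516 = 164810/186199 - 14/91379 = 15057566204/17014678421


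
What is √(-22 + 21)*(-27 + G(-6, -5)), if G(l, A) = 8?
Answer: -19*I ≈ -19.0*I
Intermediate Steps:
√(-22 + 21)*(-27 + G(-6, -5)) = √(-22 + 21)*(-27 + 8) = √(-1)*(-19) = I*(-19) = -19*I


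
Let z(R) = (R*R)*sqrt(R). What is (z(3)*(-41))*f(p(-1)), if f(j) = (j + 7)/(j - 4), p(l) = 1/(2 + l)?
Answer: 984*sqrt(3) ≈ 1704.3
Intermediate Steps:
z(R) = R**(5/2) (z(R) = R**2*sqrt(R) = R**(5/2))
f(j) = (7 + j)/(-4 + j)
(z(3)*(-41))*f(p(-1)) = (3**(5/2)*(-41))*((7 + 1/(2 - 1))/(-4 + 1/(2 - 1))) = ((9*sqrt(3))*(-41))*((7 + 1/1)/(-4 + 1/1)) = (-369*sqrt(3))*((7 + 1)/(-4 + 1)) = (-369*sqrt(3))*(8/(-3)) = (-369*sqrt(3))*(-1/3*8) = -369*sqrt(3)*(-8/3) = 984*sqrt(3)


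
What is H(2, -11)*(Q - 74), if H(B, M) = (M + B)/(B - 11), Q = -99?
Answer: -173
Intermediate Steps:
H(B, M) = (B + M)/(-11 + B)
H(2, -11)*(Q - 74) = ((2 - 11)/(-11 + 2))*(-99 - 74) = (-9/(-9))*(-173) = -1/9*(-9)*(-173) = 1*(-173) = -173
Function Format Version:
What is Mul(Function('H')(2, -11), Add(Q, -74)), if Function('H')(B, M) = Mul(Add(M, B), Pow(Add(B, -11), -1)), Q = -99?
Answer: -173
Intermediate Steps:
Function('H')(B, M) = Mul(Pow(Add(-11, B), -1), Add(B, M)) (Function('H')(B, M) = Mul(Add(B, M), Pow(Add(-11, B), -1)) = Mul(Pow(Add(-11, B), -1), Add(B, M)))
Mul(Function('H')(2, -11), Add(Q, -74)) = Mul(Mul(Pow(Add(-11, 2), -1), Add(2, -11)), Add(-99, -74)) = Mul(Mul(Pow(-9, -1), -9), -173) = Mul(Mul(Rational(-1, 9), -9), -173) = Mul(1, -173) = -173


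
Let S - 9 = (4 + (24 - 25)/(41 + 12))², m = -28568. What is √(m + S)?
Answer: I*√80177710/53 ≈ 168.95*I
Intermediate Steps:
S = 69802/2809 (S = 9 + (4 + (24 - 25)/(41 + 12))² = 9 + (4 - 1/53)² = 9 + (211/53)² = 9 + 44521/2809 = 69802/2809 ≈ 24.849)
√(m + S) = √(-28568 + 69802/2809) = √(-80177710/2809) = I*√80177710/53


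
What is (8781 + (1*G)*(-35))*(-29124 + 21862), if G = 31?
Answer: -55888352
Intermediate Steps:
(8781 + (1*G)*(-35))*(-29124 + 21862) = (8781 + (1*31)*(-35))*(-29124 + 21862) = (8781 + 31*(-35))*(-7262) = (8781 - 1085)*(-7262) = 7696*(-7262) = -55888352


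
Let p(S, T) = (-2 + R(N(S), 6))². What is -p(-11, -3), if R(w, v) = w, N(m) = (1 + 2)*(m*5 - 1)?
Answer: -28900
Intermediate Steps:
N(m) = -3 + 15*m (N(m) = 3*(5*m - 1) = 3*(-1 + 5*m) = -3 + 15*m)
p(S, T) = (-5 + 15*S)² (p(S, T) = (-2 + (-3 + 15*S))² = (-5 + 15*S)²)
-p(-11, -3) = -25*(-1 + 3*(-11))² = -25*(-1 - 33)² = -25*(-34)² = -25*1156 = -1*28900 = -28900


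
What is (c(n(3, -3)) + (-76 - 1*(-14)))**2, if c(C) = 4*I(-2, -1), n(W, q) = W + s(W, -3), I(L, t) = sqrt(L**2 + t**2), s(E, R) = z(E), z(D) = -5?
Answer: 3924 - 496*sqrt(5) ≈ 2814.9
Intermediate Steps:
s(E, R) = -5
n(W, q) = -5 + W (n(W, q) = W - 5 = -5 + W)
c(C) = 4*sqrt(5) (c(C) = 4*sqrt((-2)**2 + (-1)**2) = 4*sqrt(4 + 1) = 4*sqrt(5))
(c(n(3, -3)) + (-76 - 1*(-14)))**2 = (4*sqrt(5) + (-76 - 1*(-14)))**2 = (4*sqrt(5) + (-76 + 14))**2 = (4*sqrt(5) - 62)**2 = (-62 + 4*sqrt(5))**2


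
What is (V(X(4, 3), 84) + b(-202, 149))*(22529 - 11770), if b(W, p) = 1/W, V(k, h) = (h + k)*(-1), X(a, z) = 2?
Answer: -186916107/202 ≈ -9.2533e+5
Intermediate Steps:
V(k, h) = -h - k
(V(X(4, 3), 84) + b(-202, 149))*(22529 - 11770) = ((-1*84 - 1*2) + 1/(-202))*(22529 - 11770) = ((-84 - 2) - 1/202)*10759 = (-86 - 1/202)*10759 = -17373/202*10759 = -186916107/202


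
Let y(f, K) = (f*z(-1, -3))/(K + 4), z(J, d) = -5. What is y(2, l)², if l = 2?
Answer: 25/9 ≈ 2.7778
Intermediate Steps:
y(f, K) = -5*f/(4 + K) (y(f, K) = (f*(-5))/(K + 4) = (-5*f)/(4 + K) = -5*f/(4 + K))
y(2, l)² = (-5*2/(4 + 2))² = (-5*2/6)² = (-5*2*⅙)² = (-5/3)² = 25/9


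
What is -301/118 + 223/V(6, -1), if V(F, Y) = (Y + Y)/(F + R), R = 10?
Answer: -210813/118 ≈ -1786.6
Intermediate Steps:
V(F, Y) = 2*Y/(10 + F) (V(F, Y) = (Y + Y)/(F + 10) = (2*Y)/(10 + F) = 2*Y/(10 + F))
-301/118 + 223/V(6, -1) = -301/118 + 223/((2*(-1)/(10 + 6))) = -301*1/118 + 223/((2*(-1)/16)) = -301/118 + 223/((2*(-1)*(1/16))) = -301/118 + 223/(-1/8) = -301/118 + 223*(-8) = -301/118 - 1784 = -210813/118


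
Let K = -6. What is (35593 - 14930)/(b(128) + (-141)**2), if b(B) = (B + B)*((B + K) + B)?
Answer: 20663/83881 ≈ 0.24634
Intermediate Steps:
b(B) = 2*B*(-6 + 2*B) (b(B) = (B + B)*((B - 6) + B) = (2*B)*((-6 + B) + B) = (2*B)*(-6 + 2*B) = 2*B*(-6 + 2*B))
(35593 - 14930)/(b(128) + (-141)**2) = (35593 - 14930)/(4*128*(-3 + 128) + (-141)**2) = 20663/(4*128*125 + 19881) = 20663/(64000 + 19881) = 20663/83881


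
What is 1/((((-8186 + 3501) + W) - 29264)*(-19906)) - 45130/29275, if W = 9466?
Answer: -4398898699693/2853484591290 ≈ -1.5416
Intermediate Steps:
1/((((-8186 + 3501) + W) - 29264)*(-19906)) - 45130/29275 = 1/((((-8186 + 3501) + 9466) - 29264)*(-19906)) - 45130/29275 = -1/19906/((-4685 + 9466) - 29264) - 45130*1/29275 = -1/19906/(4781 - 29264) - 9026/5855 = -1/19906/(-24483) - 9026/5855 = -1/24483*(-1/19906) - 9026/5855 = 1/487358598 - 9026/5855 = -4398898699693/2853484591290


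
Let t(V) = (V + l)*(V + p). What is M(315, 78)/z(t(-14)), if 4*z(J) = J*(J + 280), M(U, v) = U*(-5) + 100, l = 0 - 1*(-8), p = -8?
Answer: -1475/13596 ≈ -0.10849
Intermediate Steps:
l = 8 (l = 0 + 8 = 8)
t(V) = (-8 + V)*(8 + V) (t(V) = (V + 8)*(V - 8) = (8 + V)*(-8 + V) = (-8 + V)*(8 + V))
M(U, v) = 100 - 5*U (M(U, v) = -5*U + 100 = 100 - 5*U)
z(J) = J*(280 + J)/4 (z(J) = (J*(J + 280))/4 = (J*(280 + J))/4 = J*(280 + J)/4)
M(315, 78)/z(t(-14)) = (100 - 5*315)/(((-64 + (-14)²)*(280 + (-64 + (-14)²))/4)) = (100 - 1575)/(((-64 + 196)*(280 + (-64 + 196))/4)) = -1475*1/(33*(280 + 132)) = -1475/((¼)*132*412) = -1475/13596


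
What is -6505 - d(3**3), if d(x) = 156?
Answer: -6661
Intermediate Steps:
-6505 - d(3**3) = -6505 - 1*156 = -6505 - 156 = -6661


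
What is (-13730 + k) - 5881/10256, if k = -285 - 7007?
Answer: -215607513/10256 ≈ -21023.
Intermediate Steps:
k = -7292
(-13730 + k) - 5881/10256 = (-13730 - 7292) - 5881/10256 = -21022 - 5881*1/10256 = -21022 - 5881/10256 = -215607513/10256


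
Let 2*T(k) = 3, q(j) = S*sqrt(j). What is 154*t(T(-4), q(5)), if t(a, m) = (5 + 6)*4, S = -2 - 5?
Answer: 6776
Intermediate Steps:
S = -7
q(j) = -7*sqrt(j)
T(k) = 3/2 (T(k) = (1/2)*3 = 3/2)
t(a, m) = 44 (t(a, m) = 11*4 = 44)
154*t(T(-4), q(5)) = 154*44 = 6776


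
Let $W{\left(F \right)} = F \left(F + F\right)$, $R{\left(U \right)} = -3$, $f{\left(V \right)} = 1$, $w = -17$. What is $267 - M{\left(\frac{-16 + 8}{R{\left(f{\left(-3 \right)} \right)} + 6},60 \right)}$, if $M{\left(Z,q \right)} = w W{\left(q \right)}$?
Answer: $122667$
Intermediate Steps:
$W{\left(F \right)} = 2 F^{2}$ ($W{\left(F \right)} = F 2 F = 2 F^{2}$)
$M{\left(Z,q \right)} = - 34 q^{2}$ ($M{\left(Z,q \right)} = - 17 \cdot 2 q^{2} = - 34 q^{2}$)
$267 - M{\left(\frac{-16 + 8}{R{\left(f{\left(-3 \right)} \right)} + 6},60 \right)} = 267 - - 34 \cdot 60^{2} = 267 - \left(-34\right) 3600 = 267 - -122400 = 267 + 122400 = 122667$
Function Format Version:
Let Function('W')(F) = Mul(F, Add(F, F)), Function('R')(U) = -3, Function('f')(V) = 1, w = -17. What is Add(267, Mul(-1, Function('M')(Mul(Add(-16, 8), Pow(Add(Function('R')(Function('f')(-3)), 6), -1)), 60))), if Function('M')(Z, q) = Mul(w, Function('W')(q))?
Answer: 122667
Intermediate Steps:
Function('W')(F) = Mul(2, Pow(F, 2)) (Function('W')(F) = Mul(F, Mul(2, F)) = Mul(2, Pow(F, 2)))
Function('M')(Z, q) = Mul(-34, Pow(q, 2)) (Function('M')(Z, q) = Mul(-17, Mul(2, Pow(q, 2))) = Mul(-34, Pow(q, 2)))
Add(267, Mul(-1, Function('M')(Mul(Add(-16, 8), Pow(Add(Function('R')(Function('f')(-3)), 6), -1)), 60))) = Add(267, Mul(-1, Mul(-34, Pow(60, 2)))) = Add(267, Mul(-1, Mul(-34, 3600))) = Add(267, Mul(-1, -122400)) = Add(267, 122400) = 122667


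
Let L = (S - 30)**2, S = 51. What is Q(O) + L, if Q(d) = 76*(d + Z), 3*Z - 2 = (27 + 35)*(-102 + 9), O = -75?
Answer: -453841/3 ≈ -1.5128e+5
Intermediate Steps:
Z = -5764/3 (Z = 2/3 + ((27 + 35)*(-102 + 9))/3 = 2/3 + (62*(-93))/3 = 2/3 + (1/3)*(-5766) = 2/3 - 1922 = -5764/3 ≈ -1921.3)
Q(d) = -438064/3 + 76*d (Q(d) = 76*(d - 5764/3) = 76*(-5764/3 + d) = -438064/3 + 76*d)
L = 441 (L = (51 - 30)**2 = 21**2 = 441)
Q(O) + L = (-438064/3 + 76*(-75)) + 441 = (-438064/3 - 5700) + 441 = -455164/3 + 441 = -453841/3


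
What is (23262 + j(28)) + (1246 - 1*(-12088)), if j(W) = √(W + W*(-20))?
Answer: 36596 + 2*I*√133 ≈ 36596.0 + 23.065*I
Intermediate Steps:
j(W) = √19*√(-W) (j(W) = √(W - 20*W) = √(-19*W) = √19*√(-W))
(23262 + j(28)) + (1246 - 1*(-12088)) = (23262 + √19*√(-1*28)) + (1246 - 1*(-12088)) = (23262 + √19*√(-28)) + (1246 + 12088) = (23262 + √19*(2*I*√7)) + 13334 = (23262 + 2*I*√133) + 13334 = 36596 + 2*I*√133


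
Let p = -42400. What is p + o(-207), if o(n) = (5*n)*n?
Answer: 171845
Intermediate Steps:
o(n) = 5*n²
p + o(-207) = -42400 + 5*(-207)² = -42400 + 5*42849 = -42400 + 214245 = 171845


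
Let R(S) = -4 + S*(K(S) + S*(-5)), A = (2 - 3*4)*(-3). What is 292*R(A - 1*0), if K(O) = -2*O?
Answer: -1840768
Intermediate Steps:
A = 30 (A = (2 - 12)*(-3) = -10*(-3) = 30)
R(S) = -4 - 7*S² (R(S) = -4 + S*(-2*S + S*(-5)) = -4 + S*(-2*S - 5*S) = -4 + S*(-7*S) = -4 - 7*S²)
292*R(A - 1*0) = 292*(-4 - 7*(30 - 1*0)²) = 292*(-4 - 7*(30 + 0)²) = 292*(-4 - 7*30²) = 292*(-4 - 7*900) = 292*(-4 - 6300) = 292*(-6304) = -1840768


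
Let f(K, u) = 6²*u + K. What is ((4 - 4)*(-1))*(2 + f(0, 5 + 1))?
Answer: 0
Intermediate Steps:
f(K, u) = K + 36*u (f(K, u) = 36*u + K = K + 36*u)
((4 - 4)*(-1))*(2 + f(0, 5 + 1)) = ((4 - 4)*(-1))*(2 + (0 + 36*(5 + 1))) = (0*(-1))*(2 + (0 + 36*6)) = 0*(2 + (0 + 216)) = 0*(2 + 216) = 0*218 = 0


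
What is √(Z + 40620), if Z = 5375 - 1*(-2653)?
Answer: 2*√12162 ≈ 220.56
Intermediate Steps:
Z = 8028 (Z = 5375 + 2653 = 8028)
√(Z + 40620) = √(8028 + 40620) = √48648 = 2*√12162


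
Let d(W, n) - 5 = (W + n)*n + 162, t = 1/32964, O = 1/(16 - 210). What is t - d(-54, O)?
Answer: -12970690910/77539569 ≈ -167.28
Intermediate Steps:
O = -1/194 (O = 1/(-194) = -1/194 ≈ -0.0051546)
t = 1/32964 ≈ 3.0336e-5
d(W, n) = 167 + n*(W + n) (d(W, n) = 5 + ((W + n)*n + 162) = 5 + (n*(W + n) + 162) = 5 + (162 + n*(W + n)) = 167 + n*(W + n))
t - d(-54, O) = 1/32964 - (167 + (-1/194)² - 54*(-1/194)) = 1/32964 - (167 + 1/37636 + 27/97) = 1/32964 - 1*6295689/37636 = 1/32964 - 6295689/37636 = -12970690910/77539569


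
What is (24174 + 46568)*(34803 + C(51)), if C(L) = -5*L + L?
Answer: 2447602458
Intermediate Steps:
C(L) = -4*L
(24174 + 46568)*(34803 + C(51)) = (24174 + 46568)*(34803 - 4*51) = 70742*(34803 - 204) = 70742*34599 = 2447602458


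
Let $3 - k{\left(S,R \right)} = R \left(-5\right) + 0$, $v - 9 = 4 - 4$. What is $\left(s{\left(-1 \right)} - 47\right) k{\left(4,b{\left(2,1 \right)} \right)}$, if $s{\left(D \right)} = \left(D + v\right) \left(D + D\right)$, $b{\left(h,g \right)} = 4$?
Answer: $-1449$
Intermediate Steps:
$v = 9$ ($v = 9 + \left(4 - 4\right) = 9 + 0 = 9$)
$k{\left(S,R \right)} = 3 + 5 R$ ($k{\left(S,R \right)} = 3 - \left(R \left(-5\right) + 0\right) = 3 - \left(- 5 R + 0\right) = 3 - - 5 R = 3 + 5 R$)
$s{\left(D \right)} = 2 D \left(9 + D\right)$ ($s{\left(D \right)} = \left(D + 9\right) \left(D + D\right) = \left(9 + D\right) 2 D = 2 D \left(9 + D\right)$)
$\left(s{\left(-1 \right)} - 47\right) k{\left(4,b{\left(2,1 \right)} \right)} = \left(2 \left(-1\right) \left(9 - 1\right) - 47\right) \left(3 + 5 \cdot 4\right) = \left(2 \left(-1\right) 8 - 47\right) \left(3 + 20\right) = \left(-16 - 47\right) 23 = \left(-63\right) 23 = -1449$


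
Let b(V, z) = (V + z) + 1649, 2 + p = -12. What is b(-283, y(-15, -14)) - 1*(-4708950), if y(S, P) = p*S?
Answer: 4710526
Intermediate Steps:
p = -14 (p = -2 - 12 = -14)
y(S, P) = -14*S
b(V, z) = 1649 + V + z
b(-283, y(-15, -14)) - 1*(-4708950) = (1649 - 283 - 14*(-15)) - 1*(-4708950) = (1649 - 283 + 210) + 4708950 = 1576 + 4708950 = 4710526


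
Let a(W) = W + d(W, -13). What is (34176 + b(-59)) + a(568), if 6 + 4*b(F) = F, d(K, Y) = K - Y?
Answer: 141235/4 ≈ 35309.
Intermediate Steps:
b(F) = -3/2 + F/4
a(W) = 13 + 2*W (a(W) = W + (W - 1*(-13)) = W + (W + 13) = W + (13 + W) = 13 + 2*W)
(34176 + b(-59)) + a(568) = (34176 + (-3/2 + (1/4)*(-59))) + (13 + 2*568) = (34176 + (-3/2 - 59/4)) + (13 + 1136) = (34176 - 65/4) + 1149 = 136639/4 + 1149 = 141235/4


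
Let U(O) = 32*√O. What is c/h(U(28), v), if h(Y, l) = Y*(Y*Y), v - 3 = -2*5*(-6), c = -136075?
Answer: -136075*√7/12845056 ≈ -0.028028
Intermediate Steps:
v = 63 (v = 3 - 2*5*(-6) = 3 - 10*(-6) = 3 + 60 = 63)
h(Y, l) = Y³ (h(Y, l) = Y*Y² = Y³)
c/h(U(28), v) = -136075*√7/12845056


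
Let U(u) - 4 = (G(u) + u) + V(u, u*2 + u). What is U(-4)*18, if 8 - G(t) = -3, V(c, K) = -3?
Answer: 144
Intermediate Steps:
G(t) = 11 (G(t) = 8 - 1*(-3) = 8 + 3 = 11)
U(u) = 12 + u (U(u) = 4 + ((11 + u) - 3) = 4 + (8 + u) = 12 + u)
U(-4)*18 = (12 - 4)*18 = 8*18 = 144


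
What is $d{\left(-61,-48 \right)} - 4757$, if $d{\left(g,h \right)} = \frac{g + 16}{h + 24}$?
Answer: $- \frac{38041}{8} \approx -4755.1$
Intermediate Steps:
$d{\left(g,h \right)} = \frac{16 + g}{24 + h}$
$d{\left(-61,-48 \right)} - 4757 = \frac{16 - 61}{24 - 48} - 4757 = \frac{1}{-24} \left(-45\right) - 4757 = \left(- \frac{1}{24}\right) \left(-45\right) - 4757 = \frac{15}{8} - 4757 = - \frac{38041}{8}$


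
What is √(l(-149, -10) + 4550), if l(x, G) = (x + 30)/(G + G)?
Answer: √455595/10 ≈ 67.498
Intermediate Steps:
l(x, G) = (30 + x)/(2*G) (l(x, G) = (30 + x)/((2*G)) = (30 + x)*(1/(2*G)) = (30 + x)/(2*G))
√(l(-149, -10) + 4550) = √((½)*(30 - 149)/(-10) + 4550) = √((½)*(-⅒)*(-119) + 4550) = √(119/20 + 4550) = √(91119/20) = √455595/10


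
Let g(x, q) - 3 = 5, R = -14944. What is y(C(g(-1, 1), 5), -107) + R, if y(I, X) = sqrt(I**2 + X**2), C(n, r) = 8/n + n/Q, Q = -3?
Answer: -14944 + sqrt(103066)/3 ≈ -14837.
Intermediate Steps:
g(x, q) = 8 (g(x, q) = 3 + 5 = 8)
C(n, r) = 8/n - n/3 (C(n, r) = 8/n + n/(-3) = 8/n + n*(-1/3) = 8/n - n/3)
y(C(g(-1, 1), 5), -107) + R = sqrt((8/8 - 1/3*8)**2 + (-107)**2) - 14944 = sqrt((8*(1/8) - 8/3)**2 + 11449) - 14944 = sqrt((1 - 8/3)**2 + 11449) - 14944 = sqrt((-5/3)**2 + 11449) - 14944 = sqrt(25/9 + 11449) - 14944 = sqrt(103066/9) - 14944 = sqrt(103066)/3 - 14944 = -14944 + sqrt(103066)/3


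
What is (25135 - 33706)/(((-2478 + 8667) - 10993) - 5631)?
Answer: 8571/10435 ≈ 0.82137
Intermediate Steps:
(25135 - 33706)/(((-2478 + 8667) - 10993) - 5631) = -8571/((6189 - 10993) - 5631) = -8571/(-4804 - 5631) = -8571/(-10435) = -8571*(-1/10435) = 8571/10435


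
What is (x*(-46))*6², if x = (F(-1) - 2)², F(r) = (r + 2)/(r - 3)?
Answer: -16767/2 ≈ -8383.5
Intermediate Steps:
F(r) = (2 + r)/(-3 + r)
x = 81/16 (x = ((2 - 1)/(-3 - 1) - 2)² = (1/(-4) - 2)² = (-¼*1 - 2)² = (-¼ - 2)² = (-9/4)² = 81/16 ≈ 5.0625)
(x*(-46))*6² = ((81/16)*(-46))*6² = -1863/8*36 = -16767/2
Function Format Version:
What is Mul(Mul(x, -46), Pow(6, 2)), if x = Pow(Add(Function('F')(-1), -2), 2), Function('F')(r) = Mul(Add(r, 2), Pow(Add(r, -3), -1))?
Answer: Rational(-16767, 2) ≈ -8383.5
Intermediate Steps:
Function('F')(r) = Mul(Pow(Add(-3, r), -1), Add(2, r)) (Function('F')(r) = Mul(Add(2, r), Pow(Add(-3, r), -1)) = Mul(Pow(Add(-3, r), -1), Add(2, r)))
x = Rational(81, 16) (x = Pow(Add(Mul(Pow(Add(-3, -1), -1), Add(2, -1)), -2), 2) = Pow(Add(Mul(Pow(-4, -1), 1), -2), 2) = Pow(Add(Mul(Rational(-1, 4), 1), -2), 2) = Pow(Add(Rational(-1, 4), -2), 2) = Pow(Rational(-9, 4), 2) = Rational(81, 16) ≈ 5.0625)
Mul(Mul(x, -46), Pow(6, 2)) = Mul(Mul(Rational(81, 16), -46), Pow(6, 2)) = Mul(Rational(-1863, 8), 36) = Rational(-16767, 2)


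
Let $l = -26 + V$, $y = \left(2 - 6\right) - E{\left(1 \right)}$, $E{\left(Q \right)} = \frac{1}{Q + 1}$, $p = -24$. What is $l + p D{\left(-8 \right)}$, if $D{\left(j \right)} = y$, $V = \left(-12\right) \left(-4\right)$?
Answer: $130$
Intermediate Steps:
$V = 48$
$E{\left(Q \right)} = \frac{1}{1 + Q}$
$y = - \frac{9}{2}$ ($y = \left(2 - 6\right) - \frac{1}{1 + 1} = \left(2 - 6\right) - \frac{1}{2} = -4 - \frac{1}{2} = - \frac{9}{2} \approx -4.5$)
$D{\left(j \right)} = - \frac{9}{2}$
$l = 22$ ($l = -26 + 48 = 22$)
$l + p D{\left(-8 \right)} = 22 - -108 = 22 + 108 = 130$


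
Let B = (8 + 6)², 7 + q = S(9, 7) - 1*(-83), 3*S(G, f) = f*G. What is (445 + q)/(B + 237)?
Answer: 542/433 ≈ 1.2517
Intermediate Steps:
S(G, f) = G*f/3 (S(G, f) = (f*G)/3 = (G*f)/3 = G*f/3)
q = 97 (q = -7 + ((⅓)*9*7 - 1*(-83)) = -7 + (21 + 83) = -7 + 104 = 97)
B = 196 (B = 14² = 196)
(445 + q)/(B + 237) = (445 + 97)/(196 + 237) = 542/433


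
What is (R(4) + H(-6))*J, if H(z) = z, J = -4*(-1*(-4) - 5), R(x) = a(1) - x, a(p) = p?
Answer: -36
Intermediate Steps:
R(x) = 1 - x
J = 4 (J = -4*(4 - 5) = -4*(-1) = 4)
(R(4) + H(-6))*J = ((1 - 1*4) - 6)*4 = ((1 - 4) - 6)*4 = (-3 - 6)*4 = -9*4 = -36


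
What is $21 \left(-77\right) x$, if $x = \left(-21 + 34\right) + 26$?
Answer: $-63063$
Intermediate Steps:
$x = 39$ ($x = 13 + 26 = 39$)
$21 \left(-77\right) x = 21 \left(-77\right) 39 = \left(-1617\right) 39 = -63063$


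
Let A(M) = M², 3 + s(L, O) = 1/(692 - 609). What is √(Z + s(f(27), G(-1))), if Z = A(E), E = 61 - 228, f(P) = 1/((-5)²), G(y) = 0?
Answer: 3*√21345193/83 ≈ 166.99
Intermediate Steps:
f(P) = 1/25
E = -167
s(L, O) = -248/83 (s(L, O) = -3 + 1/(692 - 609) = -3 + 1/83 = -248/83)
Z = 27889 (Z = (-167)² = 27889)
√(Z + s(f(27), G(-1))) = √(27889 - 248/83) = √(2314539/83) = 3*√21345193/83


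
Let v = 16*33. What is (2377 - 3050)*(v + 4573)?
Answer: -3432973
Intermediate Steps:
v = 528
(2377 - 3050)*(v + 4573) = (2377 - 3050)*(528 + 4573) = -673*5101 = -3432973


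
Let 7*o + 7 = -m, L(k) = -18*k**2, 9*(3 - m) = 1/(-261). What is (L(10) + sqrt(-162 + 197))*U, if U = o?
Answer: 4698200/1827 - 23491*sqrt(35)/16443 ≈ 2563.1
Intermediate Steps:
m = 7048/2349 (m = 3 - 1/9/(-261) = 3 - 1/9*(-1/261) = 3 + 1/2349 = 7048/2349 ≈ 3.0004)
o = -23491/16443 (o = -1 + (-1*7048/2349)/7 = -1 + (1/7)*(-7048/2349) = -1 - 7048/16443 = -23491/16443 ≈ -1.4286)
U = -23491/16443 ≈ -1.4286
(L(10) + sqrt(-162 + 197))*U = (-18*10**2 + sqrt(-162 + 197))*(-23491/16443) = (-18*100 + sqrt(35))*(-23491/16443) = (-1800 + sqrt(35))*(-23491/16443) = 4698200/1827 - 23491*sqrt(35)/16443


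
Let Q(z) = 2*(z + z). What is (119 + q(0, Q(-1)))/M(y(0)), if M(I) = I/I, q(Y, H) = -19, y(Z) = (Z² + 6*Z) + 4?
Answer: 100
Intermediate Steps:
y(Z) = 4 + Z² + 6*Z
Q(z) = 4*z (Q(z) = 2*(2*z) = 4*z)
M(I) = 1
(119 + q(0, Q(-1)))/M(y(0)) = (119 - 19)/1 = 1*100 = 100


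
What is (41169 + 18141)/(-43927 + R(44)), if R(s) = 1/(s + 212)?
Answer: -1687040/1249479 ≈ -1.3502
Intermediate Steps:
R(s) = 1/(212 + s)
(41169 + 18141)/(-43927 + R(44)) = (41169 + 18141)/(-43927 + 1/(212 + 44)) = 59310/(-43927 + 1/256) = 59310/(-11245311/256) = 59310*(-256/11245311) = -1687040/1249479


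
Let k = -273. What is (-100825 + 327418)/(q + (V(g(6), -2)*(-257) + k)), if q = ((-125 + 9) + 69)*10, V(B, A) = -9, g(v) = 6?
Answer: 226593/1570 ≈ 144.33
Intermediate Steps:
q = -470 (q = (-116 + 69)*10 = -47*10 = -470)
(-100825 + 327418)/(q + (V(g(6), -2)*(-257) + k)) = (-100825 + 327418)/(-470 + (-9*(-257) - 273)) = 226593/(-470 + (2313 - 273)) = 226593/(-470 + 2040) = 226593/1570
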